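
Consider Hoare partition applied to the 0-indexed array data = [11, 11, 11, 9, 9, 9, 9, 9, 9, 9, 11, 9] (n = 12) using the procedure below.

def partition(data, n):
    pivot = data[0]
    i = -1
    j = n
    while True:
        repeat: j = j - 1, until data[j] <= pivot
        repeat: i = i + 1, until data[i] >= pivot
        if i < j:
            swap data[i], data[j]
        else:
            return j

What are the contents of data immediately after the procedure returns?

pivot = data[0] = 11; i = -1, j = 12
j→11 (data[11]=9≤11), i→0 (data[0]=11≥11); i<j, swap → [9, 11, 11, 9, 9, 9, 9, 9, 9, 9, 11, 11]
j→10 (data[10]=11≤11), i→1 (data[1]=11≥11); i<j, swap → [9, 11, 11, 9, 9, 9, 9, 9, 9, 9, 11, 11]
j→9 (data[9]=9≤11), i→2 (data[2]=11≥11); i<j, swap → [9, 11, 9, 9, 9, 9, 9, 9, 9, 11, 11, 11]
j→8, i→9; i≥j, return j=8. data = [9, 11, 9, 9, 9, 9, 9, 9, 9, 11, 11, 11]

[9, 11, 9, 9, 9, 9, 9, 9, 9, 11, 11, 11]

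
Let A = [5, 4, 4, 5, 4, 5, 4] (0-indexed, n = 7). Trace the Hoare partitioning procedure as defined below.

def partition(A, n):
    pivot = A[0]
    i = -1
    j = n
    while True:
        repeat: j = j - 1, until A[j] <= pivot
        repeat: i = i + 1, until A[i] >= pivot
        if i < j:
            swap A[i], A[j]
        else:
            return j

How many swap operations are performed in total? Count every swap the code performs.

pivot=5
j stops at 6 (4), i stops at 0 (5); swap ⇒ [4, 4, 4, 5, 4, 5, 5]
j stops at 5 (5), i stops at 3 (5); swap ⇒ [4, 4, 4, 5, 4, 5, 5]
j stops at 4, i stops at 5; i≥j ⇒ return 4. A=[4, 4, 4, 5, 4, 5, 5]

2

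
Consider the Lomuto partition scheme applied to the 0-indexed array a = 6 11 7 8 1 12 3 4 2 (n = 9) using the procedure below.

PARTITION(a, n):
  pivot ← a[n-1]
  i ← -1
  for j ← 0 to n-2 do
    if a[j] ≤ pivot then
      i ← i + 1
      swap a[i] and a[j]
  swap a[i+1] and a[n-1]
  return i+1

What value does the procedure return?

pivot=2, i=-1
j=0: 6>2, skip
j=1: 11>2, skip
j=2: 7>2, skip
j=3: 8>2, skip
j=4: 1≤2, i=0, swap(0,4) ⇒ 1 11 7 8 6 12 3 4 2
j=5: 12>2, skip
j=6: 3>2, skip
j=7: 4>2, skip
swap(1,8) ⇒ 1 2 7 8 6 12 3 4 11; return 1

1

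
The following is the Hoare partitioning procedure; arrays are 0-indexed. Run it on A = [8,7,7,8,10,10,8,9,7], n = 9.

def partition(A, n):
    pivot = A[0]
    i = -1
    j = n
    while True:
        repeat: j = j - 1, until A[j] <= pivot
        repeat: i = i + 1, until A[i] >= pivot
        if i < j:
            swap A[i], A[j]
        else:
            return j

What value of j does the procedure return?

3

pivot = A[0] = 8; i = -1, j = 9
j→8 (A[8]=7≤8), i→0 (A[0]=8≥8); i<j, swap → [7,7,7,8,10,10,8,9,8]
j→6 (A[6]=8≤8), i→3 (A[3]=8≥8); i<j, swap → [7,7,7,8,10,10,8,9,8]
j→3, i→4; i≥j, return j=3. A = [7,7,7,8,10,10,8,9,8]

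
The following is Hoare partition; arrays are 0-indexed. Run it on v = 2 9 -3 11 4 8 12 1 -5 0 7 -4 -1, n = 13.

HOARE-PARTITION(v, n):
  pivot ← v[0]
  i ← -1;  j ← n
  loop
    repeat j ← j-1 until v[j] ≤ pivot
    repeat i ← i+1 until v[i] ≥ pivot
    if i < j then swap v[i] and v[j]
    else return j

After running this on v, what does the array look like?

-1 -4 -3 0 -5 1 12 8 4 11 7 9 2

pivot=2
j stops at 12 (-1), i stops at 0 (2); swap ⇒ -1 9 -3 11 4 8 12 1 -5 0 7 -4 2
j stops at 11 (-4), i stops at 1 (9); swap ⇒ -1 -4 -3 11 4 8 12 1 -5 0 7 9 2
j stops at 9 (0), i stops at 3 (11); swap ⇒ -1 -4 -3 0 4 8 12 1 -5 11 7 9 2
j stops at 8 (-5), i stops at 4 (4); swap ⇒ -1 -4 -3 0 -5 8 12 1 4 11 7 9 2
j stops at 7 (1), i stops at 5 (8); swap ⇒ -1 -4 -3 0 -5 1 12 8 4 11 7 9 2
j stops at 5, i stops at 6; i≥j ⇒ return 5. v=-1 -4 -3 0 -5 1 12 8 4 11 7 9 2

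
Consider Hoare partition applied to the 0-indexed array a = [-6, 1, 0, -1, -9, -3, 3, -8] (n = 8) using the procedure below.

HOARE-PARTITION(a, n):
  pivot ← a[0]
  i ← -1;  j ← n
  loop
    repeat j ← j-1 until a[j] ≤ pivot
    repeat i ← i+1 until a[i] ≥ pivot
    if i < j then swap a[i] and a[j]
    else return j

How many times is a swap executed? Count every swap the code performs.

2

pivot=-6
j stops at 7 (-8), i stops at 0 (-6); swap ⇒ [-8, 1, 0, -1, -9, -3, 3, -6]
j stops at 4 (-9), i stops at 1 (1); swap ⇒ [-8, -9, 0, -1, 1, -3, 3, -6]
j stops at 1, i stops at 2; i≥j ⇒ return 1. a=[-8, -9, 0, -1, 1, -3, 3, -6]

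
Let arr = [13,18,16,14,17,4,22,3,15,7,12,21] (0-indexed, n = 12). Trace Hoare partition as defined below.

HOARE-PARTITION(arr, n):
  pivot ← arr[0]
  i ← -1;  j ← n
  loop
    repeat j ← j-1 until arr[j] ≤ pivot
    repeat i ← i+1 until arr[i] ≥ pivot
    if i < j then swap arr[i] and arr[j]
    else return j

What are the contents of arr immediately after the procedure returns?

pivot = arr[0] = 13; i = -1, j = 12
j→10 (arr[10]=12≤13), i→0 (arr[0]=13≥13); i<j, swap → [12,18,16,14,17,4,22,3,15,7,13,21]
j→9 (arr[9]=7≤13), i→1 (arr[1]=18≥13); i<j, swap → [12,7,16,14,17,4,22,3,15,18,13,21]
j→7 (arr[7]=3≤13), i→2 (arr[2]=16≥13); i<j, swap → [12,7,3,14,17,4,22,16,15,18,13,21]
j→5 (arr[5]=4≤13), i→3 (arr[3]=14≥13); i<j, swap → [12,7,3,4,17,14,22,16,15,18,13,21]
j→3, i→4; i≥j, return j=3. arr = [12,7,3,4,17,14,22,16,15,18,13,21]

[12,7,3,4,17,14,22,16,15,18,13,21]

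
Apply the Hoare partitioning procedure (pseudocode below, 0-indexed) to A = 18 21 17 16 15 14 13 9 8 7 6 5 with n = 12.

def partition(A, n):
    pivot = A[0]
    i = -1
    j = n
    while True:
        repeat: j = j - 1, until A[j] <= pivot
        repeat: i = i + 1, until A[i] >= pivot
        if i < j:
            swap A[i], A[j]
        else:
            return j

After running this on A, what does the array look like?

pivot = A[0] = 18; i = -1, j = 12
j→11 (A[11]=5≤18), i→0 (A[0]=18≥18); i<j, swap → 5 21 17 16 15 14 13 9 8 7 6 18
j→10 (A[10]=6≤18), i→1 (A[1]=21≥18); i<j, swap → 5 6 17 16 15 14 13 9 8 7 21 18
j→9, i→10; i≥j, return j=9. A = 5 6 17 16 15 14 13 9 8 7 21 18

5 6 17 16 15 14 13 9 8 7 21 18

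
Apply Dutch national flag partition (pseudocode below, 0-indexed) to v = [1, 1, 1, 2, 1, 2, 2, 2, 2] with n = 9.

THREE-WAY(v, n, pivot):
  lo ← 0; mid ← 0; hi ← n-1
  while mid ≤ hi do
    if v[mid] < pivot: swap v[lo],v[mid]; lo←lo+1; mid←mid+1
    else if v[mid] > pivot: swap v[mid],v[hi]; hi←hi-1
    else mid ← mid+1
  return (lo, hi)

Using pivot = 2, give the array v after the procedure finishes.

[1, 1, 1, 1, 2, 2, 2, 2, 2]

pivot = 2; lo=0, mid=0, hi=8
v[mid]=1<2: swap v[0],v[0]; lo=1,mid=1 → [1, 1, 1, 2, 1, 2, 2, 2, 2]
v[mid]=1<2: swap v[1],v[1]; lo=2,mid=2 → [1, 1, 1, 2, 1, 2, 2, 2, 2]
v[mid]=1<2: swap v[2],v[2]; lo=3,mid=3 → [1, 1, 1, 2, 1, 2, 2, 2, 2]
v[mid]=2=2: mid=4
v[mid]=1<2: swap v[3],v[4]; lo=4,mid=5 → [1, 1, 1, 1, 2, 2, 2, 2, 2]
v[mid]=2=2: mid=6
v[mid]=2=2: mid=7
v[mid]=2=2: mid=8
v[mid]=2=2: mid=9
end: lo=4, hi=8; v = [1, 1, 1, 1, 2, 2, 2, 2, 2]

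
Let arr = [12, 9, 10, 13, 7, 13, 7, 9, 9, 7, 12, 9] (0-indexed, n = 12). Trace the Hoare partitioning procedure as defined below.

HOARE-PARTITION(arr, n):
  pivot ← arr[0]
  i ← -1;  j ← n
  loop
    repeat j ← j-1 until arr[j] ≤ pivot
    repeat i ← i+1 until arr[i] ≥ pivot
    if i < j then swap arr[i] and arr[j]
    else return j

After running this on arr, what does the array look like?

[9, 9, 10, 12, 7, 7, 7, 9, 9, 13, 13, 12]

pivot = arr[0] = 12; i = -1, j = 12
j→11 (arr[11]=9≤12), i→0 (arr[0]=12≥12); i<j, swap → [9, 9, 10, 13, 7, 13, 7, 9, 9, 7, 12, 12]
j→10 (arr[10]=12≤12), i→3 (arr[3]=13≥12); i<j, swap → [9, 9, 10, 12, 7, 13, 7, 9, 9, 7, 13, 12]
j→9 (arr[9]=7≤12), i→5 (arr[5]=13≥12); i<j, swap → [9, 9, 10, 12, 7, 7, 7, 9, 9, 13, 13, 12]
j→8, i→9; i≥j, return j=8. arr = [9, 9, 10, 12, 7, 7, 7, 9, 9, 13, 13, 12]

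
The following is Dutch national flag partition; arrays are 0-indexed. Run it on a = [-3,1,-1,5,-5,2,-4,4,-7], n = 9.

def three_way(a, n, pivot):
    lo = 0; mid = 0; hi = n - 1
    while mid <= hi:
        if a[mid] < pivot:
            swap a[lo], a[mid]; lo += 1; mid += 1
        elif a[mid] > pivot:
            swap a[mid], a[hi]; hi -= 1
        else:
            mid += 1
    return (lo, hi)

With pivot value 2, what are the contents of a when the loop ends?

[-3,1,-1,-7,-5,-4,2,4,5]

pivot = 2; lo=0, mid=0, hi=8
a[mid]=-3<2: swap a[0],a[0]; lo=1,mid=1 → [-3,1,-1,5,-5,2,-4,4,-7]
a[mid]=1<2: swap a[1],a[1]; lo=2,mid=2 → [-3,1,-1,5,-5,2,-4,4,-7]
a[mid]=-1<2: swap a[2],a[2]; lo=3,mid=3 → [-3,1,-1,5,-5,2,-4,4,-7]
a[mid]=5>2: swap a[3],a[8]; hi=7 → [-3,1,-1,-7,-5,2,-4,4,5]
a[mid]=-7<2: swap a[3],a[3]; lo=4,mid=4 → [-3,1,-1,-7,-5,2,-4,4,5]
a[mid]=-5<2: swap a[4],a[4]; lo=5,mid=5 → [-3,1,-1,-7,-5,2,-4,4,5]
a[mid]=2=2: mid=6
a[mid]=-4<2: swap a[5],a[6]; lo=6,mid=7 → [-3,1,-1,-7,-5,-4,2,4,5]
a[mid]=4>2: swap a[7],a[7]; hi=6 → [-3,1,-1,-7,-5,-4,2,4,5]
end: lo=6, hi=6; a = [-3,1,-1,-7,-5,-4,2,4,5]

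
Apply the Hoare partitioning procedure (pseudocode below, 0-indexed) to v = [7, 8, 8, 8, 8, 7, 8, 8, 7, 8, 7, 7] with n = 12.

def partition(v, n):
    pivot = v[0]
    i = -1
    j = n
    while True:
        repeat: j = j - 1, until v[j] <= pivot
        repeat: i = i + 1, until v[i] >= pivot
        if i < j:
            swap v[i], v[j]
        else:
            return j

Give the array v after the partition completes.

[7, 7, 7, 7, 8, 8, 8, 8, 8, 8, 8, 7]

pivot=7
j stops at 11 (7), i stops at 0 (7); swap ⇒ [7, 8, 8, 8, 8, 7, 8, 8, 7, 8, 7, 7]
j stops at 10 (7), i stops at 1 (8); swap ⇒ [7, 7, 8, 8, 8, 7, 8, 8, 7, 8, 8, 7]
j stops at 8 (7), i stops at 2 (8); swap ⇒ [7, 7, 7, 8, 8, 7, 8, 8, 8, 8, 8, 7]
j stops at 5 (7), i stops at 3 (8); swap ⇒ [7, 7, 7, 7, 8, 8, 8, 8, 8, 8, 8, 7]
j stops at 3, i stops at 4; i≥j ⇒ return 3. v=[7, 7, 7, 7, 8, 8, 8, 8, 8, 8, 8, 7]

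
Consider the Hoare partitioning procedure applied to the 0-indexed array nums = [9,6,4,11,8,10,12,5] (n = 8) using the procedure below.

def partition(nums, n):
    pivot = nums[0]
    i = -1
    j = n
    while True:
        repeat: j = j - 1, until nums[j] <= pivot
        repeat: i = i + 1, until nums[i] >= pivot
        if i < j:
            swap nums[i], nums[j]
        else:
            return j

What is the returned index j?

pivot=9
j stops at 7 (5), i stops at 0 (9); swap ⇒ [5,6,4,11,8,10,12,9]
j stops at 4 (8), i stops at 3 (11); swap ⇒ [5,6,4,8,11,10,12,9]
j stops at 3, i stops at 4; i≥j ⇒ return 3. nums=[5,6,4,8,11,10,12,9]

3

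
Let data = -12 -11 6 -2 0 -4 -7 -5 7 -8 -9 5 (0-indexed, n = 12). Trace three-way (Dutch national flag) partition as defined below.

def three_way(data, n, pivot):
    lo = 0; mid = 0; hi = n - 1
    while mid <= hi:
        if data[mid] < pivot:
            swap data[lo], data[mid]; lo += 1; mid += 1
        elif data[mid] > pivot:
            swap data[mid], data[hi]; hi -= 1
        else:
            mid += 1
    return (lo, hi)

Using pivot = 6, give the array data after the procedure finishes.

-12 -11 -2 0 -4 -7 -5 5 -8 -9 6 7

lo=0 mid=0 hi=11
-12<6: swap(0,0), lo=1 mid=1 ⇒ -12 -11 6 -2 0 -4 -7 -5 7 -8 -9 5
-11<6: swap(1,1), lo=2 mid=2 ⇒ -12 -11 6 -2 0 -4 -7 -5 7 -8 -9 5
6=6: mid=3
-2<6: swap(2,3), lo=3 mid=4 ⇒ -12 -11 -2 6 0 -4 -7 -5 7 -8 -9 5
0<6: swap(3,4), lo=4 mid=5 ⇒ -12 -11 -2 0 6 -4 -7 -5 7 -8 -9 5
-4<6: swap(4,5), lo=5 mid=6 ⇒ -12 -11 -2 0 -4 6 -7 -5 7 -8 -9 5
-7<6: swap(5,6), lo=6 mid=7 ⇒ -12 -11 -2 0 -4 -7 6 -5 7 -8 -9 5
-5<6: swap(6,7), lo=7 mid=8 ⇒ -12 -11 -2 0 -4 -7 -5 6 7 -8 -9 5
7>6: swap(8,11), hi=10 ⇒ -12 -11 -2 0 -4 -7 -5 6 5 -8 -9 7
5<6: swap(7,8), lo=8 mid=9 ⇒ -12 -11 -2 0 -4 -7 -5 5 6 -8 -9 7
-8<6: swap(8,9), lo=9 mid=10 ⇒ -12 -11 -2 0 -4 -7 -5 5 -8 6 -9 7
-9<6: swap(9,10), lo=10 mid=11 ⇒ -12 -11 -2 0 -4 -7 -5 5 -8 -9 6 7
done. lo=10 hi=10; data=-12 -11 -2 0 -4 -7 -5 5 -8 -9 6 7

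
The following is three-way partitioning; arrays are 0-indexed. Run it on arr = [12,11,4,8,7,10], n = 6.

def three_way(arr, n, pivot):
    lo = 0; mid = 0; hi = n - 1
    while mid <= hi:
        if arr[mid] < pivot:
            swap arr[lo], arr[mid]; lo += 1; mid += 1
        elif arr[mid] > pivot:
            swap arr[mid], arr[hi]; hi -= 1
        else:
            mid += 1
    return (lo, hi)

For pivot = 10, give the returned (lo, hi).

(3, 3)

lo=0 mid=0 hi=5
12>10: swap(0,5), hi=4 ⇒ [10,11,4,8,7,12]
10=10: mid=1
11>10: swap(1,4), hi=3 ⇒ [10,7,4,8,11,12]
7<10: swap(0,1), lo=1 mid=2 ⇒ [7,10,4,8,11,12]
4<10: swap(1,2), lo=2 mid=3 ⇒ [7,4,10,8,11,12]
8<10: swap(2,3), lo=3 mid=4 ⇒ [7,4,8,10,11,12]
done. lo=3 hi=3; arr=[7,4,8,10,11,12]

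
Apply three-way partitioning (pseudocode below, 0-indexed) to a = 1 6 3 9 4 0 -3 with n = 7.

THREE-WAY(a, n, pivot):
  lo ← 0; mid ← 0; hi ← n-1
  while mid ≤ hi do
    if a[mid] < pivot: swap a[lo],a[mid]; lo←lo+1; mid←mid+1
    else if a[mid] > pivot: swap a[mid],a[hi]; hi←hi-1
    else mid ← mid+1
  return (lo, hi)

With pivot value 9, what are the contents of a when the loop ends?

1 6 3 4 0 -3 9

pivot = 9; lo=0, mid=0, hi=6
a[mid]=1<9: swap a[0],a[0]; lo=1,mid=1 → 1 6 3 9 4 0 -3
a[mid]=6<9: swap a[1],a[1]; lo=2,mid=2 → 1 6 3 9 4 0 -3
a[mid]=3<9: swap a[2],a[2]; lo=3,mid=3 → 1 6 3 9 4 0 -3
a[mid]=9=9: mid=4
a[mid]=4<9: swap a[3],a[4]; lo=4,mid=5 → 1 6 3 4 9 0 -3
a[mid]=0<9: swap a[4],a[5]; lo=5,mid=6 → 1 6 3 4 0 9 -3
a[mid]=-3<9: swap a[5],a[6]; lo=6,mid=7 → 1 6 3 4 0 -3 9
end: lo=6, hi=6; a = 1 6 3 4 0 -3 9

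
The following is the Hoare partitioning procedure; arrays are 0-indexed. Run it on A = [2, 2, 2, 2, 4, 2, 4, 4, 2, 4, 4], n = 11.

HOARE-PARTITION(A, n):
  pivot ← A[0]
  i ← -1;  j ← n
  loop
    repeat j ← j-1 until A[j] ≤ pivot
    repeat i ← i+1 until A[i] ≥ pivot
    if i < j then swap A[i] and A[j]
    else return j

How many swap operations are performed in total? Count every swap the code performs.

3

pivot = A[0] = 2; i = -1, j = 11
j→8 (A[8]=2≤2), i→0 (A[0]=2≥2); i<j, swap → [2, 2, 2, 2, 4, 2, 4, 4, 2, 4, 4]
j→5 (A[5]=2≤2), i→1 (A[1]=2≥2); i<j, swap → [2, 2, 2, 2, 4, 2, 4, 4, 2, 4, 4]
j→3 (A[3]=2≤2), i→2 (A[2]=2≥2); i<j, swap → [2, 2, 2, 2, 4, 2, 4, 4, 2, 4, 4]
j→2, i→3; i≥j, return j=2. A = [2, 2, 2, 2, 4, 2, 4, 4, 2, 4, 4]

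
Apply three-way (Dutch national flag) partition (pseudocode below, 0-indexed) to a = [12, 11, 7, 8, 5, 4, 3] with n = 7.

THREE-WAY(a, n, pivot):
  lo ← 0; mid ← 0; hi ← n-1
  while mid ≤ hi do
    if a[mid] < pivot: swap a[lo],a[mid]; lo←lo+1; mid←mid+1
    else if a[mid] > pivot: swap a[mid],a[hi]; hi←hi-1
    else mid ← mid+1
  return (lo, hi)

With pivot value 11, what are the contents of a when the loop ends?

[3, 7, 8, 5, 4, 11, 12]

pivot = 11; lo=0, mid=0, hi=6
a[mid]=12>11: swap a[0],a[6]; hi=5 → [3, 11, 7, 8, 5, 4, 12]
a[mid]=3<11: swap a[0],a[0]; lo=1,mid=1 → [3, 11, 7, 8, 5, 4, 12]
a[mid]=11=11: mid=2
a[mid]=7<11: swap a[1],a[2]; lo=2,mid=3 → [3, 7, 11, 8, 5, 4, 12]
a[mid]=8<11: swap a[2],a[3]; lo=3,mid=4 → [3, 7, 8, 11, 5, 4, 12]
a[mid]=5<11: swap a[3],a[4]; lo=4,mid=5 → [3, 7, 8, 5, 11, 4, 12]
a[mid]=4<11: swap a[4],a[5]; lo=5,mid=6 → [3, 7, 8, 5, 4, 11, 12]
end: lo=5, hi=5; a = [3, 7, 8, 5, 4, 11, 12]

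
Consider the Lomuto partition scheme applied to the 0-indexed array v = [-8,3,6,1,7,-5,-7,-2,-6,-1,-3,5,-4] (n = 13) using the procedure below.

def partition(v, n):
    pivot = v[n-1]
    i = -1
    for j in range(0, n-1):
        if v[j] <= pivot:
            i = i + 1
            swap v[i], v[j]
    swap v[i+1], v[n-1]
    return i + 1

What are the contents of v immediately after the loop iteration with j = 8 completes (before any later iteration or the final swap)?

pivot = v[12] = -4; i = -1
j=0: v[0]=-8 ≤ -4 → i=0, swap v[0],v[0] (no change) → [-8,3,6,1,7,-5,-7,-2,-6,-1,-3,5,-4]
j=1: v[1]=3 > -4 → no swap
j=2: v[2]=6 > -4 → no swap
j=3: v[3]=1 > -4 → no swap
j=4: v[4]=7 > -4 → no swap
j=5: v[5]=-5 ≤ -4 → i=1, swap v[1],v[5] → [-8,-5,6,1,7,3,-7,-2,-6,-1,-3,5,-4]
j=6: v[6]=-7 ≤ -4 → i=2, swap v[2],v[6] → [-8,-5,-7,1,7,3,6,-2,-6,-1,-3,5,-4]
j=7: v[7]=-2 > -4 → no swap
j=8: v[8]=-6 ≤ -4 → i=3, swap v[3],v[8] → [-8,-5,-7,-6,7,3,6,-2,1,-1,-3,5,-4]
(after j=8) v = [-8,-5,-7,-6,7,3,6,-2,1,-1,-3,5,-4]

[-8,-5,-7,-6,7,3,6,-2,1,-1,-3,5,-4]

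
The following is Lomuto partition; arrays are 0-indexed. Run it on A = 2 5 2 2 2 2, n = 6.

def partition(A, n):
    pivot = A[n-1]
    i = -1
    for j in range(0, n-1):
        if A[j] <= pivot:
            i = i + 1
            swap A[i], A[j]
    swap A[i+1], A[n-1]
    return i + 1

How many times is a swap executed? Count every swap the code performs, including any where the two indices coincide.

pivot = A[5] = 2; i = -1
j=0: A[0]=2 ≤ 2 → i=0, swap A[0],A[0] (no change) → 2 5 2 2 2 2
j=1: A[1]=5 > 2 → no swap
j=2: A[2]=2 ≤ 2 → i=1, swap A[1],A[2] → 2 2 5 2 2 2
j=3: A[3]=2 ≤ 2 → i=2, swap A[2],A[3] → 2 2 2 5 2 2
j=4: A[4]=2 ≤ 2 → i=3, swap A[3],A[4] → 2 2 2 2 5 2
final swap A[4],A[5] → 2 2 2 2 2 5; return 4

5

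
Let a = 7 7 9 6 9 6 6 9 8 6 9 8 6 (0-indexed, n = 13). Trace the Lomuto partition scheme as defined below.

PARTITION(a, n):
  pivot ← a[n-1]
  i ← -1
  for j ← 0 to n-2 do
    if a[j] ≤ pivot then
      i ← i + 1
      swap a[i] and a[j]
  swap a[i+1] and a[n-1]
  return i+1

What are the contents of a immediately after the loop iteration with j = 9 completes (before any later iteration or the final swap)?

pivot=6, i=-1
j=0: 7>6, skip
j=1: 7>6, skip
j=2: 9>6, skip
j=3: 6≤6, i=0, swap(0,3) ⇒ 6 7 9 7 9 6 6 9 8 6 9 8 6
j=4: 9>6, skip
j=5: 6≤6, i=1, swap(1,5) ⇒ 6 6 9 7 9 7 6 9 8 6 9 8 6
j=6: 6≤6, i=2, swap(2,6) ⇒ 6 6 6 7 9 7 9 9 8 6 9 8 6
j=7: 9>6, skip
j=8: 8>6, skip
j=9: 6≤6, i=3, swap(3,9) ⇒ 6 6 6 6 9 7 9 9 8 7 9 8 6
(after j=9) a = 6 6 6 6 9 7 9 9 8 7 9 8 6

6 6 6 6 9 7 9 9 8 7 9 8 6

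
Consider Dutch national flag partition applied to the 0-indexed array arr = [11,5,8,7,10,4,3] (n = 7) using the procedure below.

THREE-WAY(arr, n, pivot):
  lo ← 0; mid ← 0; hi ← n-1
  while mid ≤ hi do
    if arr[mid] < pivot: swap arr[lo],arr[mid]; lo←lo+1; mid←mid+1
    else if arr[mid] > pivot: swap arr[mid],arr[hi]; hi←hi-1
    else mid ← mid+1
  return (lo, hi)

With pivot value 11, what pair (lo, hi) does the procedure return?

pivot = 11; lo=0, mid=0, hi=6
arr[mid]=11=11: mid=1
arr[mid]=5<11: swap arr[0],arr[1]; lo=1,mid=2 → [5,11,8,7,10,4,3]
arr[mid]=8<11: swap arr[1],arr[2]; lo=2,mid=3 → [5,8,11,7,10,4,3]
arr[mid]=7<11: swap arr[2],arr[3]; lo=3,mid=4 → [5,8,7,11,10,4,3]
arr[mid]=10<11: swap arr[3],arr[4]; lo=4,mid=5 → [5,8,7,10,11,4,3]
arr[mid]=4<11: swap arr[4],arr[5]; lo=5,mid=6 → [5,8,7,10,4,11,3]
arr[mid]=3<11: swap arr[5],arr[6]; lo=6,mid=7 → [5,8,7,10,4,3,11]
end: lo=6, hi=6; arr = [5,8,7,10,4,3,11]

(6, 6)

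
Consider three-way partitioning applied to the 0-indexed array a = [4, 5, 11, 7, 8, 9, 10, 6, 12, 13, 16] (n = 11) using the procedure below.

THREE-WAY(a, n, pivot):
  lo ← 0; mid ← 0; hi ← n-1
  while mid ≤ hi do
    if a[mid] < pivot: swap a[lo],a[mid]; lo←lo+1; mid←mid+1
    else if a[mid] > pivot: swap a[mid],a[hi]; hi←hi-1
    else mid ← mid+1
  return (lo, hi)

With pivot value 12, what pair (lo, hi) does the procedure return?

pivot = 12; lo=0, mid=0, hi=10
a[mid]=4<12: swap a[0],a[0]; lo=1,mid=1 → [4, 5, 11, 7, 8, 9, 10, 6, 12, 13, 16]
a[mid]=5<12: swap a[1],a[1]; lo=2,mid=2 → [4, 5, 11, 7, 8, 9, 10, 6, 12, 13, 16]
a[mid]=11<12: swap a[2],a[2]; lo=3,mid=3 → [4, 5, 11, 7, 8, 9, 10, 6, 12, 13, 16]
a[mid]=7<12: swap a[3],a[3]; lo=4,mid=4 → [4, 5, 11, 7, 8, 9, 10, 6, 12, 13, 16]
a[mid]=8<12: swap a[4],a[4]; lo=5,mid=5 → [4, 5, 11, 7, 8, 9, 10, 6, 12, 13, 16]
a[mid]=9<12: swap a[5],a[5]; lo=6,mid=6 → [4, 5, 11, 7, 8, 9, 10, 6, 12, 13, 16]
a[mid]=10<12: swap a[6],a[6]; lo=7,mid=7 → [4, 5, 11, 7, 8, 9, 10, 6, 12, 13, 16]
a[mid]=6<12: swap a[7],a[7]; lo=8,mid=8 → [4, 5, 11, 7, 8, 9, 10, 6, 12, 13, 16]
a[mid]=12=12: mid=9
a[mid]=13>12: swap a[9],a[10]; hi=9 → [4, 5, 11, 7, 8, 9, 10, 6, 12, 16, 13]
a[mid]=16>12: swap a[9],a[9]; hi=8 → [4, 5, 11, 7, 8, 9, 10, 6, 12, 16, 13]
end: lo=8, hi=8; a = [4, 5, 11, 7, 8, 9, 10, 6, 12, 16, 13]

(8, 8)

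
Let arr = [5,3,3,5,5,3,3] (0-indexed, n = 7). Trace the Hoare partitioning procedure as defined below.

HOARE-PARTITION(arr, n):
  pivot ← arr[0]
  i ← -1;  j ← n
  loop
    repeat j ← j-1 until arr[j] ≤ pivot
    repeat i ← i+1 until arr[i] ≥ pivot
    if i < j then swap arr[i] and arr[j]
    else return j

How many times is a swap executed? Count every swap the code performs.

2

pivot=5
j stops at 6 (3), i stops at 0 (5); swap ⇒ [3,3,3,5,5,3,5]
j stops at 5 (3), i stops at 3 (5); swap ⇒ [3,3,3,3,5,5,5]
j stops at 4, i stops at 4; i≥j ⇒ return 4. arr=[3,3,3,3,5,5,5]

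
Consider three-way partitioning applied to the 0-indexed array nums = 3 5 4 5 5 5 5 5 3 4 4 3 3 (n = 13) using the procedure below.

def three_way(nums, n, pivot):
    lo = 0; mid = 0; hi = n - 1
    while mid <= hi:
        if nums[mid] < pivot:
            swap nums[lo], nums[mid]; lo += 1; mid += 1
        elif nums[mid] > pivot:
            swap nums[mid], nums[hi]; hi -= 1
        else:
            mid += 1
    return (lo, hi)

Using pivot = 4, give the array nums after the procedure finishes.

lo=0 mid=0 hi=12
3<4: swap(0,0), lo=1 mid=1 ⇒ 3 5 4 5 5 5 5 5 3 4 4 3 3
5>4: swap(1,12), hi=11 ⇒ 3 3 4 5 5 5 5 5 3 4 4 3 5
3<4: swap(1,1), lo=2 mid=2 ⇒ 3 3 4 5 5 5 5 5 3 4 4 3 5
4=4: mid=3
5>4: swap(3,11), hi=10 ⇒ 3 3 4 3 5 5 5 5 3 4 4 5 5
3<4: swap(2,3), lo=3 mid=4 ⇒ 3 3 3 4 5 5 5 5 3 4 4 5 5
5>4: swap(4,10), hi=9 ⇒ 3 3 3 4 4 5 5 5 3 4 5 5 5
4=4: mid=5
5>4: swap(5,9), hi=8 ⇒ 3 3 3 4 4 4 5 5 3 5 5 5 5
4=4: mid=6
5>4: swap(6,8), hi=7 ⇒ 3 3 3 4 4 4 3 5 5 5 5 5 5
3<4: swap(3,6), lo=4 mid=7 ⇒ 3 3 3 3 4 4 4 5 5 5 5 5 5
5>4: swap(7,7), hi=6 ⇒ 3 3 3 3 4 4 4 5 5 5 5 5 5
done. lo=4 hi=6; nums=3 3 3 3 4 4 4 5 5 5 5 5 5

3 3 3 3 4 4 4 5 5 5 5 5 5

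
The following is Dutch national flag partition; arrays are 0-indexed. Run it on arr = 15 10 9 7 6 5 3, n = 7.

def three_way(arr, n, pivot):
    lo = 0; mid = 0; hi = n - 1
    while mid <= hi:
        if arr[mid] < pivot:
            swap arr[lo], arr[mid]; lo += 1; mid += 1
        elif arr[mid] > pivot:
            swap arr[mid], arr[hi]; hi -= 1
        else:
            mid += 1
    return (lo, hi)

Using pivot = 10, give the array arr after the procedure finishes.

3 9 7 6 5 10 15

pivot = 10; lo=0, mid=0, hi=6
arr[mid]=15>10: swap arr[0],arr[6]; hi=5 → 3 10 9 7 6 5 15
arr[mid]=3<10: swap arr[0],arr[0]; lo=1,mid=1 → 3 10 9 7 6 5 15
arr[mid]=10=10: mid=2
arr[mid]=9<10: swap arr[1],arr[2]; lo=2,mid=3 → 3 9 10 7 6 5 15
arr[mid]=7<10: swap arr[2],arr[3]; lo=3,mid=4 → 3 9 7 10 6 5 15
arr[mid]=6<10: swap arr[3],arr[4]; lo=4,mid=5 → 3 9 7 6 10 5 15
arr[mid]=5<10: swap arr[4],arr[5]; lo=5,mid=6 → 3 9 7 6 5 10 15
end: lo=5, hi=5; arr = 3 9 7 6 5 10 15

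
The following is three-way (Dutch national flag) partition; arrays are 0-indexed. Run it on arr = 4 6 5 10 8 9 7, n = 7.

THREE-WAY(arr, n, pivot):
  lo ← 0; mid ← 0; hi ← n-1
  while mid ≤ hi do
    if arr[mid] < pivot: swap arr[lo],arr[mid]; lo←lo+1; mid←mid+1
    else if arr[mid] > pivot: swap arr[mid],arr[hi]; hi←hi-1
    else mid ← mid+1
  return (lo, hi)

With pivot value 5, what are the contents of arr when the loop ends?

4 5 10 8 9 7 6

pivot = 5; lo=0, mid=0, hi=6
arr[mid]=4<5: swap arr[0],arr[0]; lo=1,mid=1 → 4 6 5 10 8 9 7
arr[mid]=6>5: swap arr[1],arr[6]; hi=5 → 4 7 5 10 8 9 6
arr[mid]=7>5: swap arr[1],arr[5]; hi=4 → 4 9 5 10 8 7 6
arr[mid]=9>5: swap arr[1],arr[4]; hi=3 → 4 8 5 10 9 7 6
arr[mid]=8>5: swap arr[1],arr[3]; hi=2 → 4 10 5 8 9 7 6
arr[mid]=10>5: swap arr[1],arr[2]; hi=1 → 4 5 10 8 9 7 6
arr[mid]=5=5: mid=2
end: lo=1, hi=1; arr = 4 5 10 8 9 7 6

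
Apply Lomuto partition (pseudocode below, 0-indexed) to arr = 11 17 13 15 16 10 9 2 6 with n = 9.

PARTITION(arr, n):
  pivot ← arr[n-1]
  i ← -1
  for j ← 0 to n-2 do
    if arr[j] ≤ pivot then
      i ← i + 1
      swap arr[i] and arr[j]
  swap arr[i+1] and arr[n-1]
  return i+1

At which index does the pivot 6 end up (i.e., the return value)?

1

pivot = arr[8] = 6; i = -1
j=0: arr[0]=11 > 6 → no swap
j=1: arr[1]=17 > 6 → no swap
j=2: arr[2]=13 > 6 → no swap
j=3: arr[3]=15 > 6 → no swap
j=4: arr[4]=16 > 6 → no swap
j=5: arr[5]=10 > 6 → no swap
j=6: arr[6]=9 > 6 → no swap
j=7: arr[7]=2 ≤ 6 → i=0, swap arr[0],arr[7] → 2 17 13 15 16 10 9 11 6
final swap arr[1],arr[8] → 2 6 13 15 16 10 9 11 17; return 1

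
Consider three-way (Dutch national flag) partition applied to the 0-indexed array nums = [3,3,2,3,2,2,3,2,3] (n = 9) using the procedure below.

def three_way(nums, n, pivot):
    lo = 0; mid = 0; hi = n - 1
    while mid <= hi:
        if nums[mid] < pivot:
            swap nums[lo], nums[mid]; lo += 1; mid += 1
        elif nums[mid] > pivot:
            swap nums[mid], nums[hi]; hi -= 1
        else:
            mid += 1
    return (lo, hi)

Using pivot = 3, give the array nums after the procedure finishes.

pivot = 3; lo=0, mid=0, hi=8
nums[mid]=3=3: mid=1
nums[mid]=3=3: mid=2
nums[mid]=2<3: swap nums[0],nums[2]; lo=1,mid=3 → [2,3,3,3,2,2,3,2,3]
nums[mid]=3=3: mid=4
nums[mid]=2<3: swap nums[1],nums[4]; lo=2,mid=5 → [2,2,3,3,3,2,3,2,3]
nums[mid]=2<3: swap nums[2],nums[5]; lo=3,mid=6 → [2,2,2,3,3,3,3,2,3]
nums[mid]=3=3: mid=7
nums[mid]=2<3: swap nums[3],nums[7]; lo=4,mid=8 → [2,2,2,2,3,3,3,3,3]
nums[mid]=3=3: mid=9
end: lo=4, hi=8; nums = [2,2,2,2,3,3,3,3,3]

[2,2,2,2,3,3,3,3,3]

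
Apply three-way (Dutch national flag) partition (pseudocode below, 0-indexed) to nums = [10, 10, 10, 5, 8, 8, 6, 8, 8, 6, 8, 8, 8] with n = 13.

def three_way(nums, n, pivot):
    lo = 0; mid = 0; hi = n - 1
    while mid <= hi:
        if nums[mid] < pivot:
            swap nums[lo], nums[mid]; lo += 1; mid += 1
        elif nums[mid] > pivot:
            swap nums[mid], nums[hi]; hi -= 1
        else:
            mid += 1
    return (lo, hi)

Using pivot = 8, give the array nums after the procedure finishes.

pivot = 8; lo=0, mid=0, hi=12
nums[mid]=10>8: swap nums[0],nums[12]; hi=11 → [8, 10, 10, 5, 8, 8, 6, 8, 8, 6, 8, 8, 10]
nums[mid]=8=8: mid=1
nums[mid]=10>8: swap nums[1],nums[11]; hi=10 → [8, 8, 10, 5, 8, 8, 6, 8, 8, 6, 8, 10, 10]
nums[mid]=8=8: mid=2
nums[mid]=10>8: swap nums[2],nums[10]; hi=9 → [8, 8, 8, 5, 8, 8, 6, 8, 8, 6, 10, 10, 10]
nums[mid]=8=8: mid=3
nums[mid]=5<8: swap nums[0],nums[3]; lo=1,mid=4 → [5, 8, 8, 8, 8, 8, 6, 8, 8, 6, 10, 10, 10]
nums[mid]=8=8: mid=5
nums[mid]=8=8: mid=6
nums[mid]=6<8: swap nums[1],nums[6]; lo=2,mid=7 → [5, 6, 8, 8, 8, 8, 8, 8, 8, 6, 10, 10, 10]
nums[mid]=8=8: mid=8
nums[mid]=8=8: mid=9
nums[mid]=6<8: swap nums[2],nums[9]; lo=3,mid=10 → [5, 6, 6, 8, 8, 8, 8, 8, 8, 8, 10, 10, 10]
end: lo=3, hi=9; nums = [5, 6, 6, 8, 8, 8, 8, 8, 8, 8, 10, 10, 10]

[5, 6, 6, 8, 8, 8, 8, 8, 8, 8, 10, 10, 10]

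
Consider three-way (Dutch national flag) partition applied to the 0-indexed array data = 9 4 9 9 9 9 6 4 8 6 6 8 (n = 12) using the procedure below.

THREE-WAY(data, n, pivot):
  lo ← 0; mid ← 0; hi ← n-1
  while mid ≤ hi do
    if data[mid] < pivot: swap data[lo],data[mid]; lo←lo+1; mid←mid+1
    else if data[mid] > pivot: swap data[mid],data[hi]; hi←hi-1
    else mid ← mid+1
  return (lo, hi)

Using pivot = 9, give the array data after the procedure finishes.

4 6 4 8 6 6 8 9 9 9 9 9

pivot = 9; lo=0, mid=0, hi=11
data[mid]=9=9: mid=1
data[mid]=4<9: swap data[0],data[1]; lo=1,mid=2 → 4 9 9 9 9 9 6 4 8 6 6 8
data[mid]=9=9: mid=3
data[mid]=9=9: mid=4
data[mid]=9=9: mid=5
data[mid]=9=9: mid=6
data[mid]=6<9: swap data[1],data[6]; lo=2,mid=7 → 4 6 9 9 9 9 9 4 8 6 6 8
data[mid]=4<9: swap data[2],data[7]; lo=3,mid=8 → 4 6 4 9 9 9 9 9 8 6 6 8
data[mid]=8<9: swap data[3],data[8]; lo=4,mid=9 → 4 6 4 8 9 9 9 9 9 6 6 8
data[mid]=6<9: swap data[4],data[9]; lo=5,mid=10 → 4 6 4 8 6 9 9 9 9 9 6 8
data[mid]=6<9: swap data[5],data[10]; lo=6,mid=11 → 4 6 4 8 6 6 9 9 9 9 9 8
data[mid]=8<9: swap data[6],data[11]; lo=7,mid=12 → 4 6 4 8 6 6 8 9 9 9 9 9
end: lo=7, hi=11; data = 4 6 4 8 6 6 8 9 9 9 9 9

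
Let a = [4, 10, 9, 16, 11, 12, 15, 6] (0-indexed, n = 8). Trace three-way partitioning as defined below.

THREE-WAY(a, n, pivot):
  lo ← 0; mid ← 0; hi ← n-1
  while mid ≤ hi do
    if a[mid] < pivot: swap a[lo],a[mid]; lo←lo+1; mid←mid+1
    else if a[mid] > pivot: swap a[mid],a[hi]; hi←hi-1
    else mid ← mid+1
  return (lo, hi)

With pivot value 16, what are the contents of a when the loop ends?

[4, 10, 9, 11, 12, 15, 6, 16]

lo=0 mid=0 hi=7
4<16: swap(0,0), lo=1 mid=1 ⇒ [4, 10, 9, 16, 11, 12, 15, 6]
10<16: swap(1,1), lo=2 mid=2 ⇒ [4, 10, 9, 16, 11, 12, 15, 6]
9<16: swap(2,2), lo=3 mid=3 ⇒ [4, 10, 9, 16, 11, 12, 15, 6]
16=16: mid=4
11<16: swap(3,4), lo=4 mid=5 ⇒ [4, 10, 9, 11, 16, 12, 15, 6]
12<16: swap(4,5), lo=5 mid=6 ⇒ [4, 10, 9, 11, 12, 16, 15, 6]
15<16: swap(5,6), lo=6 mid=7 ⇒ [4, 10, 9, 11, 12, 15, 16, 6]
6<16: swap(6,7), lo=7 mid=8 ⇒ [4, 10, 9, 11, 12, 15, 6, 16]
done. lo=7 hi=7; a=[4, 10, 9, 11, 12, 15, 6, 16]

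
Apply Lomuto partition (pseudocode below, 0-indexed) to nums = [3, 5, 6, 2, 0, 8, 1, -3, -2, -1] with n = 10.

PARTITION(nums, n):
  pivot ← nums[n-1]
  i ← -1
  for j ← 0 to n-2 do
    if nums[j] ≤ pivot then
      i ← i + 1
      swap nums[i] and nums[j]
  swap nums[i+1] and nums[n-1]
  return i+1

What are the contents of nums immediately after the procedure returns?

pivot = nums[9] = -1; i = -1
j=0: nums[0]=3 > -1 → no swap
j=1: nums[1]=5 > -1 → no swap
j=2: nums[2]=6 > -1 → no swap
j=3: nums[3]=2 > -1 → no swap
j=4: nums[4]=0 > -1 → no swap
j=5: nums[5]=8 > -1 → no swap
j=6: nums[6]=1 > -1 → no swap
j=7: nums[7]=-3 ≤ -1 → i=0, swap nums[0],nums[7] → [-3, 5, 6, 2, 0, 8, 1, 3, -2, -1]
j=8: nums[8]=-2 ≤ -1 → i=1, swap nums[1],nums[8] → [-3, -2, 6, 2, 0, 8, 1, 3, 5, -1]
final swap nums[2],nums[9] → [-3, -2, -1, 2, 0, 8, 1, 3, 5, 6]; return 2

[-3, -2, -1, 2, 0, 8, 1, 3, 5, 6]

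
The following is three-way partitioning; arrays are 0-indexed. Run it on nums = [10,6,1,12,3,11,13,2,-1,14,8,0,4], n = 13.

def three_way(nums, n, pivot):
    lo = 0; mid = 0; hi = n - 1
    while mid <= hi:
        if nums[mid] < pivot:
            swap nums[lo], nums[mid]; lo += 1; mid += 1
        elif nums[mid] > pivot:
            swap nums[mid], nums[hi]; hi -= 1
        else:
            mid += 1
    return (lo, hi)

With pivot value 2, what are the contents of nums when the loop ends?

[0,-1,1,2,11,13,3,12,14,8,6,4,10]

lo=0 mid=0 hi=12
10>2: swap(0,12), hi=11 ⇒ [4,6,1,12,3,11,13,2,-1,14,8,0,10]
4>2: swap(0,11), hi=10 ⇒ [0,6,1,12,3,11,13,2,-1,14,8,4,10]
0<2: swap(0,0), lo=1 mid=1 ⇒ [0,6,1,12,3,11,13,2,-1,14,8,4,10]
6>2: swap(1,10), hi=9 ⇒ [0,8,1,12,3,11,13,2,-1,14,6,4,10]
8>2: swap(1,9), hi=8 ⇒ [0,14,1,12,3,11,13,2,-1,8,6,4,10]
14>2: swap(1,8), hi=7 ⇒ [0,-1,1,12,3,11,13,2,14,8,6,4,10]
-1<2: swap(1,1), lo=2 mid=2 ⇒ [0,-1,1,12,3,11,13,2,14,8,6,4,10]
1<2: swap(2,2), lo=3 mid=3 ⇒ [0,-1,1,12,3,11,13,2,14,8,6,4,10]
12>2: swap(3,7), hi=6 ⇒ [0,-1,1,2,3,11,13,12,14,8,6,4,10]
2=2: mid=4
3>2: swap(4,6), hi=5 ⇒ [0,-1,1,2,13,11,3,12,14,8,6,4,10]
13>2: swap(4,5), hi=4 ⇒ [0,-1,1,2,11,13,3,12,14,8,6,4,10]
11>2: swap(4,4), hi=3 ⇒ [0,-1,1,2,11,13,3,12,14,8,6,4,10]
done. lo=3 hi=3; nums=[0,-1,1,2,11,13,3,12,14,8,6,4,10]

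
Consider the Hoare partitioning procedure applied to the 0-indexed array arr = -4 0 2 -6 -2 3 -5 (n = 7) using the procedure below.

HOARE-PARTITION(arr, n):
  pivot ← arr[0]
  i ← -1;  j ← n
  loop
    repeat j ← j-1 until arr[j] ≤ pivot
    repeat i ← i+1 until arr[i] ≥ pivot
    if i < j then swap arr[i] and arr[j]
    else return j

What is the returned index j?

pivot=-4
j stops at 6 (-5), i stops at 0 (-4); swap ⇒ -5 0 2 -6 -2 3 -4
j stops at 3 (-6), i stops at 1 (0); swap ⇒ -5 -6 2 0 -2 3 -4
j stops at 1, i stops at 2; i≥j ⇒ return 1. arr=-5 -6 2 0 -2 3 -4

1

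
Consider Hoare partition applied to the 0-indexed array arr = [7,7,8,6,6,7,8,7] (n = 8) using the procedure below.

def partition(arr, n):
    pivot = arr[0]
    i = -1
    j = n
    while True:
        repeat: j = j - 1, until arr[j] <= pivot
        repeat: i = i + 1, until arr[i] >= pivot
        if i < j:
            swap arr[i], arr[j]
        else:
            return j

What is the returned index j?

3

pivot = arr[0] = 7; i = -1, j = 8
j→7 (arr[7]=7≤7), i→0 (arr[0]=7≥7); i<j, swap → [7,7,8,6,6,7,8,7]
j→5 (arr[5]=7≤7), i→1 (arr[1]=7≥7); i<j, swap → [7,7,8,6,6,7,8,7]
j→4 (arr[4]=6≤7), i→2 (arr[2]=8≥7); i<j, swap → [7,7,6,6,8,7,8,7]
j→3, i→4; i≥j, return j=3. arr = [7,7,6,6,8,7,8,7]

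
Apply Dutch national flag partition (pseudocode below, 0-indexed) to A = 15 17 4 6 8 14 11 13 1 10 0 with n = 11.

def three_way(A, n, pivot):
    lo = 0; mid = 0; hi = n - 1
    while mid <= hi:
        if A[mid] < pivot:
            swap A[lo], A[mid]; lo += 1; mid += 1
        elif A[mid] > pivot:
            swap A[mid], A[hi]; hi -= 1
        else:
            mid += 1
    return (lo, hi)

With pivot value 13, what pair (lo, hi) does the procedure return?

lo=0 mid=0 hi=10
15>13: swap(0,10), hi=9 ⇒ 0 17 4 6 8 14 11 13 1 10 15
0<13: swap(0,0), lo=1 mid=1 ⇒ 0 17 4 6 8 14 11 13 1 10 15
17>13: swap(1,9), hi=8 ⇒ 0 10 4 6 8 14 11 13 1 17 15
10<13: swap(1,1), lo=2 mid=2 ⇒ 0 10 4 6 8 14 11 13 1 17 15
4<13: swap(2,2), lo=3 mid=3 ⇒ 0 10 4 6 8 14 11 13 1 17 15
6<13: swap(3,3), lo=4 mid=4 ⇒ 0 10 4 6 8 14 11 13 1 17 15
8<13: swap(4,4), lo=5 mid=5 ⇒ 0 10 4 6 8 14 11 13 1 17 15
14>13: swap(5,8), hi=7 ⇒ 0 10 4 6 8 1 11 13 14 17 15
1<13: swap(5,5), lo=6 mid=6 ⇒ 0 10 4 6 8 1 11 13 14 17 15
11<13: swap(6,6), lo=7 mid=7 ⇒ 0 10 4 6 8 1 11 13 14 17 15
13=13: mid=8
done. lo=7 hi=7; A=0 10 4 6 8 1 11 13 14 17 15

(7, 7)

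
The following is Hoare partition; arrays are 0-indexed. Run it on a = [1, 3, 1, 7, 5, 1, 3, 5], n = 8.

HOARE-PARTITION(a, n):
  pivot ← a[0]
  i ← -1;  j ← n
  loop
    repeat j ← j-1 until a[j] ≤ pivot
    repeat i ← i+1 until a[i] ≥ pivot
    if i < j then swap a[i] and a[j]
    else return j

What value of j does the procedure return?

pivot=1
j stops at 5 (1), i stops at 0 (1); swap ⇒ [1, 3, 1, 7, 5, 1, 3, 5]
j stops at 2 (1), i stops at 1 (3); swap ⇒ [1, 1, 3, 7, 5, 1, 3, 5]
j stops at 1, i stops at 2; i≥j ⇒ return 1. a=[1, 1, 3, 7, 5, 1, 3, 5]

1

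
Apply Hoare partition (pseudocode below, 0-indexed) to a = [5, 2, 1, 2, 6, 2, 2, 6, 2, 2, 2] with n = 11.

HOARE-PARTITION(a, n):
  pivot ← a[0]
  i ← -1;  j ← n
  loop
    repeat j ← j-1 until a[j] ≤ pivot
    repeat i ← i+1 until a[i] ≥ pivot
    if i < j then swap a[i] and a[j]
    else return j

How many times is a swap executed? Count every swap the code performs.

pivot=5
j stops at 10 (2), i stops at 0 (5); swap ⇒ [2, 2, 1, 2, 6, 2, 2, 6, 2, 2, 5]
j stops at 9 (2), i stops at 4 (6); swap ⇒ [2, 2, 1, 2, 2, 2, 2, 6, 2, 6, 5]
j stops at 8 (2), i stops at 7 (6); swap ⇒ [2, 2, 1, 2, 2, 2, 2, 2, 6, 6, 5]
j stops at 7, i stops at 8; i≥j ⇒ return 7. a=[2, 2, 1, 2, 2, 2, 2, 2, 6, 6, 5]

3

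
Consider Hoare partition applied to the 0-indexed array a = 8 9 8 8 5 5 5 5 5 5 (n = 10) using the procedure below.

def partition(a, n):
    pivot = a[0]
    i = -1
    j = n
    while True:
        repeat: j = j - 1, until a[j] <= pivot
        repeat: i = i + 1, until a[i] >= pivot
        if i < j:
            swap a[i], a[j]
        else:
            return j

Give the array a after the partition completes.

5 5 5 5 5 5 8 8 9 8

pivot = a[0] = 8; i = -1, j = 10
j→9 (a[9]=5≤8), i→0 (a[0]=8≥8); i<j, swap → 5 9 8 8 5 5 5 5 5 8
j→8 (a[8]=5≤8), i→1 (a[1]=9≥8); i<j, swap → 5 5 8 8 5 5 5 5 9 8
j→7 (a[7]=5≤8), i→2 (a[2]=8≥8); i<j, swap → 5 5 5 8 5 5 5 8 9 8
j→6 (a[6]=5≤8), i→3 (a[3]=8≥8); i<j, swap → 5 5 5 5 5 5 8 8 9 8
j→5, i→6; i≥j, return j=5. a = 5 5 5 5 5 5 8 8 9 8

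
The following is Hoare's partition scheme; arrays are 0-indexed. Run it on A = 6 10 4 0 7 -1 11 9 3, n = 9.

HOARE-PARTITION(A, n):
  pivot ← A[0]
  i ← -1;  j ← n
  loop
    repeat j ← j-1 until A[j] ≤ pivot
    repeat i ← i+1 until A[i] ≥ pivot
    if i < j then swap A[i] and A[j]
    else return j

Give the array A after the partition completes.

3 -1 4 0 7 10 11 9 6

pivot = A[0] = 6; i = -1, j = 9
j→8 (A[8]=3≤6), i→0 (A[0]=6≥6); i<j, swap → 3 10 4 0 7 -1 11 9 6
j→5 (A[5]=-1≤6), i→1 (A[1]=10≥6); i<j, swap → 3 -1 4 0 7 10 11 9 6
j→3, i→4; i≥j, return j=3. A = 3 -1 4 0 7 10 11 9 6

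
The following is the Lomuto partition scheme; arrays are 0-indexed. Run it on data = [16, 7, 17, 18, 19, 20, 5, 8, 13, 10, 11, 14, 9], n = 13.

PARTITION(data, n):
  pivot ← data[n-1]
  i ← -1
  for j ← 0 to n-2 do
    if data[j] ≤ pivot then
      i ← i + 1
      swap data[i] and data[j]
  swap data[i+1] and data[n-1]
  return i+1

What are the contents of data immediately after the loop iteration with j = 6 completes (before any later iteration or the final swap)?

[7, 5, 17, 18, 19, 20, 16, 8, 13, 10, 11, 14, 9]

pivot=9, i=-1
j=0: 16>9, skip
j=1: 7≤9, i=0, swap(0,1) ⇒ [7, 16, 17, 18, 19, 20, 5, 8, 13, 10, 11, 14, 9]
j=2: 17>9, skip
j=3: 18>9, skip
j=4: 19>9, skip
j=5: 20>9, skip
j=6: 5≤9, i=1, swap(1,6) ⇒ [7, 5, 17, 18, 19, 20, 16, 8, 13, 10, 11, 14, 9]
(after j=6) data = [7, 5, 17, 18, 19, 20, 16, 8, 13, 10, 11, 14, 9]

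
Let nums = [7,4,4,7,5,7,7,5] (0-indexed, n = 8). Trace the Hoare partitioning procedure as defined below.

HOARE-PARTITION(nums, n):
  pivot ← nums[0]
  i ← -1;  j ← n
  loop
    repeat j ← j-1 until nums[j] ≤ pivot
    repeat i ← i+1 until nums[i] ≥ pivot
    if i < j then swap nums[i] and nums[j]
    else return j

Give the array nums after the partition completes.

[5,4,4,7,5,7,7,7]

pivot = nums[0] = 7; i = -1, j = 8
j→7 (nums[7]=5≤7), i→0 (nums[0]=7≥7); i<j, swap → [5,4,4,7,5,7,7,7]
j→6 (nums[6]=7≤7), i→3 (nums[3]=7≥7); i<j, swap → [5,4,4,7,5,7,7,7]
j→5, i→5; i≥j, return j=5. nums = [5,4,4,7,5,7,7,7]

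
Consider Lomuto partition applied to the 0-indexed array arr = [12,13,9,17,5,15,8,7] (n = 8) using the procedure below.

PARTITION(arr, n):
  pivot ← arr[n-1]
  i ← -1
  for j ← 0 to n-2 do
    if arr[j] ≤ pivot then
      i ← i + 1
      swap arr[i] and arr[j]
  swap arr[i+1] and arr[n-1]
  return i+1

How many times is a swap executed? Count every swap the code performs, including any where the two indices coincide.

pivot = arr[7] = 7; i = -1
j=0: arr[0]=12 > 7 → no swap
j=1: arr[1]=13 > 7 → no swap
j=2: arr[2]=9 > 7 → no swap
j=3: arr[3]=17 > 7 → no swap
j=4: arr[4]=5 ≤ 7 → i=0, swap arr[0],arr[4] → [5,13,9,17,12,15,8,7]
j=5: arr[5]=15 > 7 → no swap
j=6: arr[6]=8 > 7 → no swap
final swap arr[1],arr[7] → [5,7,9,17,12,15,8,13]; return 1

2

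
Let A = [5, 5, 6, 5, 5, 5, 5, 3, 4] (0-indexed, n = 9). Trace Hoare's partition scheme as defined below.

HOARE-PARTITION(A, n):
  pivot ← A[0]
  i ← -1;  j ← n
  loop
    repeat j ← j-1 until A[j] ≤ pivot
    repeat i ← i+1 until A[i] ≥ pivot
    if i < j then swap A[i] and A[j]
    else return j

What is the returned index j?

4

pivot = A[0] = 5; i = -1, j = 9
j→8 (A[8]=4≤5), i→0 (A[0]=5≥5); i<j, swap → [4, 5, 6, 5, 5, 5, 5, 3, 5]
j→7 (A[7]=3≤5), i→1 (A[1]=5≥5); i<j, swap → [4, 3, 6, 5, 5, 5, 5, 5, 5]
j→6 (A[6]=5≤5), i→2 (A[2]=6≥5); i<j, swap → [4, 3, 5, 5, 5, 5, 6, 5, 5]
j→5 (A[5]=5≤5), i→3 (A[3]=5≥5); i<j, swap → [4, 3, 5, 5, 5, 5, 6, 5, 5]
j→4, i→4; i≥j, return j=4. A = [4, 3, 5, 5, 5, 5, 6, 5, 5]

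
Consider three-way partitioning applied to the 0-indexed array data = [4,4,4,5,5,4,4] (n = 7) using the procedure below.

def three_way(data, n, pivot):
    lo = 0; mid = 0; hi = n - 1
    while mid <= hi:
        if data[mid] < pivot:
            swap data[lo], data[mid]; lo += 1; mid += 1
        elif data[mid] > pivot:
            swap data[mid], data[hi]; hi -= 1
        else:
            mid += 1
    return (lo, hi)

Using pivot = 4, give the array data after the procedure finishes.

pivot = 4; lo=0, mid=0, hi=6
data[mid]=4=4: mid=1
data[mid]=4=4: mid=2
data[mid]=4=4: mid=3
data[mid]=5>4: swap data[3],data[6]; hi=5 → [4,4,4,4,5,4,5]
data[mid]=4=4: mid=4
data[mid]=5>4: swap data[4],data[5]; hi=4 → [4,4,4,4,4,5,5]
data[mid]=4=4: mid=5
end: lo=0, hi=4; data = [4,4,4,4,4,5,5]

[4,4,4,4,4,5,5]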